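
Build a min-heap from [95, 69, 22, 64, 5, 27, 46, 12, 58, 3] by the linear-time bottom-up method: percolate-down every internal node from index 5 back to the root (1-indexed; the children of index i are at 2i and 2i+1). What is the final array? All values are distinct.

[3, 5, 22, 12, 69, 27, 46, 64, 58, 95]

sift down from index 5:
  5 vs only child 3 at index 10, swap → [95, 69, 22, 64, 3, 27, 46, 12, 58, 5]
sift down from index 4:
  64 vs smaller child 12 at index 8, swap → [95, 69, 22, 12, 3, 27, 46, 64, 58, 5]
sift down from index 3: already satisfies heap property
sift down from index 2:
  69 vs smaller child 3 at index 5, swap → [95, 3, 22, 12, 69, 27, 46, 64, 58, 5]
  69 vs only child 5 at index 10, swap → [95, 3, 22, 12, 5, 27, 46, 64, 58, 69]
sift down from index 1:
  95 vs smaller child 3 at index 2, swap → [3, 95, 22, 12, 5, 27, 46, 64, 58, 69]
  95 vs smaller child 5 at index 5, swap → [3, 5, 22, 12, 95, 27, 46, 64, 58, 69]
  95 vs only child 69 at index 10, swap → [3, 5, 22, 12, 69, 27, 46, 64, 58, 95]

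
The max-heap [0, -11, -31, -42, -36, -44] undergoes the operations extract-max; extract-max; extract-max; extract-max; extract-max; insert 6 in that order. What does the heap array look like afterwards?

[6, -44]

extract-max → returns 0:
  remove root 0; move last element -44 to root → [-44, -11, -31, -42, -36]
  -44 vs larger child -11 at index 1, swap → [-11, -44, -31, -42, -36]
  -44 vs larger child -36 at index 4, swap → [-11, -36, -31, -42, -44]
extract-max → returns -11:
  remove root -11; move last element -44 to root → [-44, -36, -31, -42]
  -44 vs larger child -31 at index 2, swap → [-31, -36, -44, -42]
extract-max → returns -31:
  remove root -31; move last element -42 to root → [-42, -36, -44]
  -42 vs larger child -36 at index 1, swap → [-36, -42, -44]
extract-max → returns -36:
  remove root -36; move last element -44 to root → [-44, -42]
  -44 vs only child -42 at index 1, swap → [-42, -44]
extract-max → returns -42:
  remove root -42; move last element -44 to root → [-44] (no swap needed)
insert 6:
  append 6 at index 1 → [-44, 6]
  6 > parent -44 at index 0, swap → [6, -44]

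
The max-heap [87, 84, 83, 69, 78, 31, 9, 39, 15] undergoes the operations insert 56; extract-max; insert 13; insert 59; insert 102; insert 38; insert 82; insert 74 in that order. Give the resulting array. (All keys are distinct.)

insert 56:
  append 56 at index 9 → [87, 84, 83, 69, 78, 31, 9, 39, 15, 56] (no swap needed)
extract-max → returns 87:
  remove root 87; move last element 56 to root → [56, 84, 83, 69, 78, 31, 9, 39, 15]
  56 vs larger child 84 at index 1, swap → [84, 56, 83, 69, 78, 31, 9, 39, 15]
  56 vs larger child 78 at index 4, swap → [84, 78, 83, 69, 56, 31, 9, 39, 15]
insert 13:
  append 13 at index 9 → [84, 78, 83, 69, 56, 31, 9, 39, 15, 13] (no swap needed)
insert 59:
  append 59 at index 10 → [84, 78, 83, 69, 56, 31, 9, 39, 15, 13, 59]
  59 > parent 56 at index 4, swap → [84, 78, 83, 69, 59, 31, 9, 39, 15, 13, 56]
insert 102:
  append 102 at index 11 → [84, 78, 83, 69, 59, 31, 9, 39, 15, 13, 56, 102]
  102 > parent 31 at index 5, swap → [84, 78, 83, 69, 59, 102, 9, 39, 15, 13, 56, 31]
  102 > parent 83 at index 2, swap → [84, 78, 102, 69, 59, 83, 9, 39, 15, 13, 56, 31]
  102 > parent 84 at index 0, swap → [102, 78, 84, 69, 59, 83, 9, 39, 15, 13, 56, 31]
insert 38:
  append 38 at index 12 → [102, 78, 84, 69, 59, 83, 9, 39, 15, 13, 56, 31, 38] (no swap needed)
insert 82:
  append 82 at index 13 → [102, 78, 84, 69, 59, 83, 9, 39, 15, 13, 56, 31, 38, 82]
  82 > parent 9 at index 6, swap → [102, 78, 84, 69, 59, 83, 82, 39, 15, 13, 56, 31, 38, 9]
insert 74:
  append 74 at index 14 → [102, 78, 84, 69, 59, 83, 82, 39, 15, 13, 56, 31, 38, 9, 74] (no swap needed)

[102, 78, 84, 69, 59, 83, 82, 39, 15, 13, 56, 31, 38, 9, 74]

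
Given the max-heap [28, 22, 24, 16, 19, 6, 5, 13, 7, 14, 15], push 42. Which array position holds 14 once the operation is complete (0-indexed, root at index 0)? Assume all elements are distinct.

append 42 at index 11 → [28, 22, 24, 16, 19, 6, 5, 13, 7, 14, 15, 42]
42 > parent 6 at index 5, swap → [28, 22, 24, 16, 19, 42, 5, 13, 7, 14, 15, 6]
42 > parent 24 at index 2, swap → [28, 22, 42, 16, 19, 24, 5, 13, 7, 14, 15, 6]
42 > parent 28 at index 0, swap → [42, 22, 28, 16, 19, 24, 5, 13, 7, 14, 15, 6]
resulting array: [42, 22, 28, 16, 19, 24, 5, 13, 7, 14, 15, 6]

9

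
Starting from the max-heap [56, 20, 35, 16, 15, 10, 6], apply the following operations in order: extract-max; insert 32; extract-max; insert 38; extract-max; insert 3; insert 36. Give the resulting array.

extract-max → returns 56:
  remove root 56; move last element 6 to root → [6, 20, 35, 16, 15, 10]
  6 vs larger child 35 at index 2, swap → [35, 20, 6, 16, 15, 10]
  6 vs only child 10 at index 5, swap → [35, 20, 10, 16, 15, 6]
insert 32:
  append 32 at index 6 → [35, 20, 10, 16, 15, 6, 32]
  32 > parent 10 at index 2, swap → [35, 20, 32, 16, 15, 6, 10]
extract-max → returns 35:
  remove root 35; move last element 10 to root → [10, 20, 32, 16, 15, 6]
  10 vs larger child 32 at index 2, swap → [32, 20, 10, 16, 15, 6]
insert 38:
  append 38 at index 6 → [32, 20, 10, 16, 15, 6, 38]
  38 > parent 10 at index 2, swap → [32, 20, 38, 16, 15, 6, 10]
  38 > parent 32 at index 0, swap → [38, 20, 32, 16, 15, 6, 10]
extract-max → returns 38:
  remove root 38; move last element 10 to root → [10, 20, 32, 16, 15, 6]
  10 vs larger child 32 at index 2, swap → [32, 20, 10, 16, 15, 6]
insert 3:
  append 3 at index 6 → [32, 20, 10, 16, 15, 6, 3] (no swap needed)
insert 36:
  append 36 at index 7 → [32, 20, 10, 16, 15, 6, 3, 36]
  36 > parent 16 at index 3, swap → [32, 20, 10, 36, 15, 6, 3, 16]
  36 > parent 20 at index 1, swap → [32, 36, 10, 20, 15, 6, 3, 16]
  36 > parent 32 at index 0, swap → [36, 32, 10, 20, 15, 6, 3, 16]

[36, 32, 10, 20, 15, 6, 3, 16]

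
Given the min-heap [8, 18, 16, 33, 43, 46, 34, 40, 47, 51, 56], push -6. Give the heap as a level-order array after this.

append -6 at index 11 → [8, 18, 16, 33, 43, 46, 34, 40, 47, 51, 56, -6]
-6 < parent 46 at index 5, swap → [8, 18, 16, 33, 43, -6, 34, 40, 47, 51, 56, 46]
-6 < parent 16 at index 2, swap → [8, 18, -6, 33, 43, 16, 34, 40, 47, 51, 56, 46]
-6 < parent 8 at index 0, swap → [-6, 18, 8, 33, 43, 16, 34, 40, 47, 51, 56, 46]

[-6, 18, 8, 33, 43, 16, 34, 40, 47, 51, 56, 46]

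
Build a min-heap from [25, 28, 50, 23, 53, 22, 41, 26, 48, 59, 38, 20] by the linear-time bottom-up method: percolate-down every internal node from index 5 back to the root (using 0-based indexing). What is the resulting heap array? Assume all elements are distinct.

sift down from index 5:
  22 vs only child 20 at index 11, swap → [25, 28, 50, 23, 53, 20, 41, 26, 48, 59, 38, 22]
sift down from index 4:
  53 vs smaller child 38 at index 10, swap → [25, 28, 50, 23, 38, 20, 41, 26, 48, 59, 53, 22]
sift down from index 3: already satisfies heap property
sift down from index 2:
  50 vs smaller child 20 at index 5, swap → [25, 28, 20, 23, 38, 50, 41, 26, 48, 59, 53, 22]
  50 vs only child 22 at index 11, swap → [25, 28, 20, 23, 38, 22, 41, 26, 48, 59, 53, 50]
sift down from index 1:
  28 vs smaller child 23 at index 3, swap → [25, 23, 20, 28, 38, 22, 41, 26, 48, 59, 53, 50]
  28 vs smaller child 26 at index 7, swap → [25, 23, 20, 26, 38, 22, 41, 28, 48, 59, 53, 50]
sift down from index 0:
  25 vs smaller child 20 at index 2, swap → [20, 23, 25, 26, 38, 22, 41, 28, 48, 59, 53, 50]
  25 vs smaller child 22 at index 5, swap → [20, 23, 22, 26, 38, 25, 41, 28, 48, 59, 53, 50]

[20, 23, 22, 26, 38, 25, 41, 28, 48, 59, 53, 50]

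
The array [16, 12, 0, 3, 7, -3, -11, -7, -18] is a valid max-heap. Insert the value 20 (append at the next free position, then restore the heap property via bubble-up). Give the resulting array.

[20, 16, 0, 3, 12, -3, -11, -7, -18, 7]

append 20 at index 9 → [16, 12, 0, 3, 7, -3, -11, -7, -18, 20]
20 > parent 7 at index 4, swap → [16, 12, 0, 3, 20, -3, -11, -7, -18, 7]
20 > parent 12 at index 1, swap → [16, 20, 0, 3, 12, -3, -11, -7, -18, 7]
20 > parent 16 at index 0, swap → [20, 16, 0, 3, 12, -3, -11, -7, -18, 7]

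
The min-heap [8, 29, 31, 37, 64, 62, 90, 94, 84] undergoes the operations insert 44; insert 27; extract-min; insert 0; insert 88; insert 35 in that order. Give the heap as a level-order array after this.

insert 44:
  append 44 at index 9 → [8, 29, 31, 37, 64, 62, 90, 94, 84, 44]
  44 < parent 64 at index 4, swap → [8, 29, 31, 37, 44, 62, 90, 94, 84, 64]
insert 27:
  append 27 at index 10 → [8, 29, 31, 37, 44, 62, 90, 94, 84, 64, 27]
  27 < parent 44 at index 4, swap → [8, 29, 31, 37, 27, 62, 90, 94, 84, 64, 44]
  27 < parent 29 at index 1, swap → [8, 27, 31, 37, 29, 62, 90, 94, 84, 64, 44]
extract-min → returns 8:
  remove root 8; move last element 44 to root → [44, 27, 31, 37, 29, 62, 90, 94, 84, 64]
  44 vs smaller child 27 at index 1, swap → [27, 44, 31, 37, 29, 62, 90, 94, 84, 64]
  44 vs smaller child 29 at index 4, swap → [27, 29, 31, 37, 44, 62, 90, 94, 84, 64]
insert 0:
  append 0 at index 10 → [27, 29, 31, 37, 44, 62, 90, 94, 84, 64, 0]
  0 < parent 44 at index 4, swap → [27, 29, 31, 37, 0, 62, 90, 94, 84, 64, 44]
  0 < parent 29 at index 1, swap → [27, 0, 31, 37, 29, 62, 90, 94, 84, 64, 44]
  0 < parent 27 at index 0, swap → [0, 27, 31, 37, 29, 62, 90, 94, 84, 64, 44]
insert 88:
  append 88 at index 11 → [0, 27, 31, 37, 29, 62, 90, 94, 84, 64, 44, 88] (no swap needed)
insert 35:
  append 35 at index 12 → [0, 27, 31, 37, 29, 62, 90, 94, 84, 64, 44, 88, 35]
  35 < parent 62 at index 5, swap → [0, 27, 31, 37, 29, 35, 90, 94, 84, 64, 44, 88, 62]

[0, 27, 31, 37, 29, 35, 90, 94, 84, 64, 44, 88, 62]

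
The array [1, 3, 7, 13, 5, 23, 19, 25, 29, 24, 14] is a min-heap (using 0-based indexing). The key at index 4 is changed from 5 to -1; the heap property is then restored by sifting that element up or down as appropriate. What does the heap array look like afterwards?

set index 4 from 5 to -1 → [1, 3, 7, 13, -1, 23, 19, 25, 29, 24, 14]
-1 < parent 3 at index 1, swap → [1, -1, 7, 13, 3, 23, 19, 25, 29, 24, 14]
-1 < parent 1 at index 0, swap → [-1, 1, 7, 13, 3, 23, 19, 25, 29, 24, 14]

[-1, 1, 7, 13, 3, 23, 19, 25, 29, 24, 14]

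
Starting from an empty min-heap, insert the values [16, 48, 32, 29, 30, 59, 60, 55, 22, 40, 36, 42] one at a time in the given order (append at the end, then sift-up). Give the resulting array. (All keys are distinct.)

Insert 16:
  append 16 at index 0 → [16] (no swap needed)
Insert 48:
  append 48 at index 1 → [16, 48] (no swap needed)
Insert 32:
  append 32 at index 2 → [16, 48, 32] (no swap needed)
Insert 29:
  append 29 at index 3 → [16, 48, 32, 29]
  29 < parent 48 at index 1, swap → [16, 29, 32, 48]
Insert 30:
  append 30 at index 4 → [16, 29, 32, 48, 30] (no swap needed)
Insert 59:
  append 59 at index 5 → [16, 29, 32, 48, 30, 59] (no swap needed)
Insert 60:
  append 60 at index 6 → [16, 29, 32, 48, 30, 59, 60] (no swap needed)
Insert 55:
  append 55 at index 7 → [16, 29, 32, 48, 30, 59, 60, 55] (no swap needed)
Insert 22:
  append 22 at index 8 → [16, 29, 32, 48, 30, 59, 60, 55, 22]
  22 < parent 48 at index 3, swap → [16, 29, 32, 22, 30, 59, 60, 55, 48]
  22 < parent 29 at index 1, swap → [16, 22, 32, 29, 30, 59, 60, 55, 48]
Insert 40:
  append 40 at index 9 → [16, 22, 32, 29, 30, 59, 60, 55, 48, 40] (no swap needed)
Insert 36:
  append 36 at index 10 → [16, 22, 32, 29, 30, 59, 60, 55, 48, 40, 36] (no swap needed)
Insert 42:
  append 42 at index 11 → [16, 22, 32, 29, 30, 59, 60, 55, 48, 40, 36, 42]
  42 < parent 59 at index 5, swap → [16, 22, 32, 29, 30, 42, 60, 55, 48, 40, 36, 59]

[16, 22, 32, 29, 30, 42, 60, 55, 48, 40, 36, 59]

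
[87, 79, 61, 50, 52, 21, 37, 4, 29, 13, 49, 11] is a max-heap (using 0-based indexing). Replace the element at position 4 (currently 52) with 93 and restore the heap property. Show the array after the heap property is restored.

set index 4 from 52 to 93 → [87, 79, 61, 50, 93, 21, 37, 4, 29, 13, 49, 11]
93 > parent 79 at index 1, swap → [87, 93, 61, 50, 79, 21, 37, 4, 29, 13, 49, 11]
93 > parent 87 at index 0, swap → [93, 87, 61, 50, 79, 21, 37, 4, 29, 13, 49, 11]

[93, 87, 61, 50, 79, 21, 37, 4, 29, 13, 49, 11]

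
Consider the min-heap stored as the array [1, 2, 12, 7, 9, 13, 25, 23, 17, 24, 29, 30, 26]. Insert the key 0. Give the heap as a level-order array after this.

[0, 2, 1, 7, 9, 13, 12, 23, 17, 24, 29, 30, 26, 25]

append 0 at index 13 → [1, 2, 12, 7, 9, 13, 25, 23, 17, 24, 29, 30, 26, 0]
0 < parent 25 at index 6, swap → [1, 2, 12, 7, 9, 13, 0, 23, 17, 24, 29, 30, 26, 25]
0 < parent 12 at index 2, swap → [1, 2, 0, 7, 9, 13, 12, 23, 17, 24, 29, 30, 26, 25]
0 < parent 1 at index 0, swap → [0, 2, 1, 7, 9, 13, 12, 23, 17, 24, 29, 30, 26, 25]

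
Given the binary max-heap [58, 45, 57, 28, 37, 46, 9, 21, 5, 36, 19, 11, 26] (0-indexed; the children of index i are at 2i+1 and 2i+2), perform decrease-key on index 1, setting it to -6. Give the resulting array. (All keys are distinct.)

[58, 37, 57, 28, 36, 46, 9, 21, 5, -6, 19, 11, 26]

set index 1 from 45 to -6 → [58, -6, 57, 28, 37, 46, 9, 21, 5, 36, 19, 11, 26]
-6 vs larger child 37 at index 4, swap → [58, 37, 57, 28, -6, 46, 9, 21, 5, 36, 19, 11, 26]
-6 vs larger child 36 at index 9, swap → [58, 37, 57, 28, 36, 46, 9, 21, 5, -6, 19, 11, 26]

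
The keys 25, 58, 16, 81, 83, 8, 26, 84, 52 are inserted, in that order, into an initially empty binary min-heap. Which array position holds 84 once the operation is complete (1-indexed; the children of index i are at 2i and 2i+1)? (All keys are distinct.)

8

Insert 25:
  append 25 at index 1 → [25] (no swap needed)
Insert 58:
  append 58 at index 2 → [25, 58] (no swap needed)
Insert 16:
  append 16 at index 3 → [25, 58, 16]
  16 < parent 25 at index 1, swap → [16, 58, 25]
Insert 81:
  append 81 at index 4 → [16, 58, 25, 81] (no swap needed)
Insert 83:
  append 83 at index 5 → [16, 58, 25, 81, 83] (no swap needed)
Insert 8:
  append 8 at index 6 → [16, 58, 25, 81, 83, 8]
  8 < parent 25 at index 3, swap → [16, 58, 8, 81, 83, 25]
  8 < parent 16 at index 1, swap → [8, 58, 16, 81, 83, 25]
Insert 26:
  append 26 at index 7 → [8, 58, 16, 81, 83, 25, 26] (no swap needed)
Insert 84:
  append 84 at index 8 → [8, 58, 16, 81, 83, 25, 26, 84] (no swap needed)
Insert 52:
  append 52 at index 9 → [8, 58, 16, 81, 83, 25, 26, 84, 52]
  52 < parent 81 at index 4, swap → [8, 58, 16, 52, 83, 25, 26, 84, 81]
  52 < parent 58 at index 2, swap → [8, 52, 16, 58, 83, 25, 26, 84, 81]
resulting array: [8, 52, 16, 58, 83, 25, 26, 84, 81]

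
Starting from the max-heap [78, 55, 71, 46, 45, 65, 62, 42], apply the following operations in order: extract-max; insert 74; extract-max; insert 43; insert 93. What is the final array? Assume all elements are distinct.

[93, 71, 65, 55, 45, 42, 62, 43, 46]

extract-max → returns 78:
  remove root 78; move last element 42 to root → [42, 55, 71, 46, 45, 65, 62]
  42 vs larger child 71 at index 2, swap → [71, 55, 42, 46, 45, 65, 62]
  42 vs larger child 65 at index 5, swap → [71, 55, 65, 46, 45, 42, 62]
insert 74:
  append 74 at index 7 → [71, 55, 65, 46, 45, 42, 62, 74]
  74 > parent 46 at index 3, swap → [71, 55, 65, 74, 45, 42, 62, 46]
  74 > parent 55 at index 1, swap → [71, 74, 65, 55, 45, 42, 62, 46]
  74 > parent 71 at index 0, swap → [74, 71, 65, 55, 45, 42, 62, 46]
extract-max → returns 74:
  remove root 74; move last element 46 to root → [46, 71, 65, 55, 45, 42, 62]
  46 vs larger child 71 at index 1, swap → [71, 46, 65, 55, 45, 42, 62]
  46 vs larger child 55 at index 3, swap → [71, 55, 65, 46, 45, 42, 62]
insert 43:
  append 43 at index 7 → [71, 55, 65, 46, 45, 42, 62, 43] (no swap needed)
insert 93:
  append 93 at index 8 → [71, 55, 65, 46, 45, 42, 62, 43, 93]
  93 > parent 46 at index 3, swap → [71, 55, 65, 93, 45, 42, 62, 43, 46]
  93 > parent 55 at index 1, swap → [71, 93, 65, 55, 45, 42, 62, 43, 46]
  93 > parent 71 at index 0, swap → [93, 71, 65, 55, 45, 42, 62, 43, 46]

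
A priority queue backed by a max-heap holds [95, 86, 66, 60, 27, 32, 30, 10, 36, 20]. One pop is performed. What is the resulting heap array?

[86, 60, 66, 36, 27, 32, 30, 10, 20]

remove root 95; move last element 20 to root → [20, 86, 66, 60, 27, 32, 30, 10, 36]
20 vs larger child 86 at index 1, swap → [86, 20, 66, 60, 27, 32, 30, 10, 36]
20 vs larger child 60 at index 3, swap → [86, 60, 66, 20, 27, 32, 30, 10, 36]
20 vs larger child 36 at index 8, swap → [86, 60, 66, 36, 27, 32, 30, 10, 20]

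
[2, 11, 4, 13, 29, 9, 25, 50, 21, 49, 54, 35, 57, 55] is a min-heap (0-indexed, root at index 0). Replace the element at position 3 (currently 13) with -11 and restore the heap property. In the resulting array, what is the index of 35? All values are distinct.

set index 3 from 13 to -11 → [2, 11, 4, -11, 29, 9, 25, 50, 21, 49, 54, 35, 57, 55]
-11 < parent 11 at index 1, swap → [2, -11, 4, 11, 29, 9, 25, 50, 21, 49, 54, 35, 57, 55]
-11 < parent 2 at index 0, swap → [-11, 2, 4, 11, 29, 9, 25, 50, 21, 49, 54, 35, 57, 55]
resulting array: [-11, 2, 4, 11, 29, 9, 25, 50, 21, 49, 54, 35, 57, 55]

11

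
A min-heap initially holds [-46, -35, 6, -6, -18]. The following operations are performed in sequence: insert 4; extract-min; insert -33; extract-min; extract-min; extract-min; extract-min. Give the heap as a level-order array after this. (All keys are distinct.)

[4, 6]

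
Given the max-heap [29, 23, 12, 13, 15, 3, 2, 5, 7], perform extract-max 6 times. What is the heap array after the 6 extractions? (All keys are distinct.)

[5, 2, 3]

extract-max #1 returns 29:
  remove root 29; move last element 7 to root → [7, 23, 12, 13, 15, 3, 2, 5]
  7 vs larger child 23 at index 1, swap → [23, 7, 12, 13, 15, 3, 2, 5]
  7 vs larger child 15 at index 4, swap → [23, 15, 12, 13, 7, 3, 2, 5]
extract-max #2 returns 23:
  remove root 23; move last element 5 to root → [5, 15, 12, 13, 7, 3, 2]
  5 vs larger child 15 at index 1, swap → [15, 5, 12, 13, 7, 3, 2]
  5 vs larger child 13 at index 3, swap → [15, 13, 12, 5, 7, 3, 2]
extract-max #3 returns 15:
  remove root 15; move last element 2 to root → [2, 13, 12, 5, 7, 3]
  2 vs larger child 13 at index 1, swap → [13, 2, 12, 5, 7, 3]
  2 vs larger child 7 at index 4, swap → [13, 7, 12, 5, 2, 3]
extract-max #4 returns 13:
  remove root 13; move last element 3 to root → [3, 7, 12, 5, 2]
  3 vs larger child 12 at index 2, swap → [12, 7, 3, 5, 2]
extract-max #5 returns 12:
  remove root 12; move last element 2 to root → [2, 7, 3, 5]
  2 vs larger child 7 at index 1, swap → [7, 2, 3, 5]
  2 vs only child 5 at index 3, swap → [7, 5, 3, 2]
extract-max #6 returns 7:
  remove root 7; move last element 2 to root → [2, 5, 3]
  2 vs larger child 5 at index 1, swap → [5, 2, 3]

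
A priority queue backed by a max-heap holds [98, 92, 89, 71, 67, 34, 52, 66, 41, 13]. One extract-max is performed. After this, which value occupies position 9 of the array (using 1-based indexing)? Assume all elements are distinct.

remove root 98; move last element 13 to root → [13, 92, 89, 71, 67, 34, 52, 66, 41]
13 vs larger child 92 at index 2, swap → [92, 13, 89, 71, 67, 34, 52, 66, 41]
13 vs larger child 71 at index 4, swap → [92, 71, 89, 13, 67, 34, 52, 66, 41]
13 vs larger child 66 at index 8, swap → [92, 71, 89, 66, 67, 34, 52, 13, 41]
resulting array: [92, 71, 89, 66, 67, 34, 52, 13, 41]

41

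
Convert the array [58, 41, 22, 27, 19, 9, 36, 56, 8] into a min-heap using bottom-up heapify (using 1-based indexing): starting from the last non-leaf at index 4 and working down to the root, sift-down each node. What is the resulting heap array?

sift down from index 4:
  27 vs smaller child 8 at index 9, swap → [58, 41, 22, 8, 19, 9, 36, 56, 27]
sift down from index 3:
  22 vs smaller child 9 at index 6, swap → [58, 41, 9, 8, 19, 22, 36, 56, 27]
sift down from index 2:
  41 vs smaller child 8 at index 4, swap → [58, 8, 9, 41, 19, 22, 36, 56, 27]
  41 vs smaller child 27 at index 9, swap → [58, 8, 9, 27, 19, 22, 36, 56, 41]
sift down from index 1:
  58 vs smaller child 8 at index 2, swap → [8, 58, 9, 27, 19, 22, 36, 56, 41]
  58 vs smaller child 19 at index 5, swap → [8, 19, 9, 27, 58, 22, 36, 56, 41]

[8, 19, 9, 27, 58, 22, 36, 56, 41]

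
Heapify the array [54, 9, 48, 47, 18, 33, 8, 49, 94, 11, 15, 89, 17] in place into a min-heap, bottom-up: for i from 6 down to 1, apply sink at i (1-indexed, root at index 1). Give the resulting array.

[8, 9, 17, 47, 11, 33, 48, 49, 94, 18, 15, 89, 54]

sift down from index 6:
  33 vs smaller child 17 at index 13, swap → [54, 9, 48, 47, 18, 17, 8, 49, 94, 11, 15, 89, 33]
sift down from index 5:
  18 vs smaller child 11 at index 10, swap → [54, 9, 48, 47, 11, 17, 8, 49, 94, 18, 15, 89, 33]
sift down from index 4: already satisfies heap property
sift down from index 3:
  48 vs smaller child 8 at index 7, swap → [54, 9, 8, 47, 11, 17, 48, 49, 94, 18, 15, 89, 33]
sift down from index 2: already satisfies heap property
sift down from index 1:
  54 vs smaller child 8 at index 3, swap → [8, 9, 54, 47, 11, 17, 48, 49, 94, 18, 15, 89, 33]
  54 vs smaller child 17 at index 6, swap → [8, 9, 17, 47, 11, 54, 48, 49, 94, 18, 15, 89, 33]
  54 vs smaller child 33 at index 13, swap → [8, 9, 17, 47, 11, 33, 48, 49, 94, 18, 15, 89, 54]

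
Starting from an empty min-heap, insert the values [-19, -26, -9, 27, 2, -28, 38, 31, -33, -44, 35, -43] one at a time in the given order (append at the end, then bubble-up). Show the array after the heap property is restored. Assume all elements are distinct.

Insert -19:
  append -19 at index 0 → [-19] (no swap needed)
Insert -26:
  append -26 at index 1 → [-19, -26]
  -26 < parent -19 at index 0, swap → [-26, -19]
Insert -9:
  append -9 at index 2 → [-26, -19, -9] (no swap needed)
Insert 27:
  append 27 at index 3 → [-26, -19, -9, 27] (no swap needed)
Insert 2:
  append 2 at index 4 → [-26, -19, -9, 27, 2] (no swap needed)
Insert -28:
  append -28 at index 5 → [-26, -19, -9, 27, 2, -28]
  -28 < parent -9 at index 2, swap → [-26, -19, -28, 27, 2, -9]
  -28 < parent -26 at index 0, swap → [-28, -19, -26, 27, 2, -9]
Insert 38:
  append 38 at index 6 → [-28, -19, -26, 27, 2, -9, 38] (no swap needed)
Insert 31:
  append 31 at index 7 → [-28, -19, -26, 27, 2, -9, 38, 31] (no swap needed)
Insert -33:
  append -33 at index 8 → [-28, -19, -26, 27, 2, -9, 38, 31, -33]
  -33 < parent 27 at index 3, swap → [-28, -19, -26, -33, 2, -9, 38, 31, 27]
  -33 < parent -19 at index 1, swap → [-28, -33, -26, -19, 2, -9, 38, 31, 27]
  -33 < parent -28 at index 0, swap → [-33, -28, -26, -19, 2, -9, 38, 31, 27]
Insert -44:
  append -44 at index 9 → [-33, -28, -26, -19, 2, -9, 38, 31, 27, -44]
  -44 < parent 2 at index 4, swap → [-33, -28, -26, -19, -44, -9, 38, 31, 27, 2]
  -44 < parent -28 at index 1, swap → [-33, -44, -26, -19, -28, -9, 38, 31, 27, 2]
  -44 < parent -33 at index 0, swap → [-44, -33, -26, -19, -28, -9, 38, 31, 27, 2]
Insert 35:
  append 35 at index 10 → [-44, -33, -26, -19, -28, -9, 38, 31, 27, 2, 35] (no swap needed)
Insert -43:
  append -43 at index 11 → [-44, -33, -26, -19, -28, -9, 38, 31, 27, 2, 35, -43]
  -43 < parent -9 at index 5, swap → [-44, -33, -26, -19, -28, -43, 38, 31, 27, 2, 35, -9]
  -43 < parent -26 at index 2, swap → [-44, -33, -43, -19, -28, -26, 38, 31, 27, 2, 35, -9]

[-44, -33, -43, -19, -28, -26, 38, 31, 27, 2, 35, -9]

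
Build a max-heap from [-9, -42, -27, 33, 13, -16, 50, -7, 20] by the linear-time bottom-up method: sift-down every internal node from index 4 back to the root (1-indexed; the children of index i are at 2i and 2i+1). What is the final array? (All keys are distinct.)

[50, 33, -9, 20, 13, -16, -27, -7, -42]

sift down from index 4: already satisfies heap property
sift down from index 3:
  -27 vs larger child 50 at index 7, swap → [-9, -42, 50, 33, 13, -16, -27, -7, 20]
sift down from index 2:
  -42 vs larger child 33 at index 4, swap → [-9, 33, 50, -42, 13, -16, -27, -7, 20]
  -42 vs larger child 20 at index 9, swap → [-9, 33, 50, 20, 13, -16, -27, -7, -42]
sift down from index 1:
  -9 vs larger child 50 at index 3, swap → [50, 33, -9, 20, 13, -16, -27, -7, -42]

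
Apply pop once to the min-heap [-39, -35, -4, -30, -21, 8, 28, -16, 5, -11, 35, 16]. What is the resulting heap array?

[-35, -30, -4, -16, -21, 8, 28, 16, 5, -11, 35]

remove root -39; move last element 16 to root → [16, -35, -4, -30, -21, 8, 28, -16, 5, -11, 35]
16 vs smaller child -35 at index 1, swap → [-35, 16, -4, -30, -21, 8, 28, -16, 5, -11, 35]
16 vs smaller child -30 at index 3, swap → [-35, -30, -4, 16, -21, 8, 28, -16, 5, -11, 35]
16 vs smaller child -16 at index 7, swap → [-35, -30, -4, -16, -21, 8, 28, 16, 5, -11, 35]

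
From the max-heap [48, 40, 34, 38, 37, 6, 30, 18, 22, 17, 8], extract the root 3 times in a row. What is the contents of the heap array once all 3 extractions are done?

[37, 22, 34, 18, 17, 6, 30, 8]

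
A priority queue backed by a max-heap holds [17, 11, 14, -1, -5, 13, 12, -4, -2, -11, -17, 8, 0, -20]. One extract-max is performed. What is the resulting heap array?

remove root 17; move last element -20 to root → [-20, 11, 14, -1, -5, 13, 12, -4, -2, -11, -17, 8, 0]
-20 vs larger child 14 at index 2, swap → [14, 11, -20, -1, -5, 13, 12, -4, -2, -11, -17, 8, 0]
-20 vs larger child 13 at index 5, swap → [14, 11, 13, -1, -5, -20, 12, -4, -2, -11, -17, 8, 0]
-20 vs larger child 8 at index 11, swap → [14, 11, 13, -1, -5, 8, 12, -4, -2, -11, -17, -20, 0]

[14, 11, 13, -1, -5, 8, 12, -4, -2, -11, -17, -20, 0]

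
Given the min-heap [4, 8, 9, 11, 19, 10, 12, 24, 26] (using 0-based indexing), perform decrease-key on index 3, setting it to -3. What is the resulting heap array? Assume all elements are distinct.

[-3, 4, 9, 8, 19, 10, 12, 24, 26]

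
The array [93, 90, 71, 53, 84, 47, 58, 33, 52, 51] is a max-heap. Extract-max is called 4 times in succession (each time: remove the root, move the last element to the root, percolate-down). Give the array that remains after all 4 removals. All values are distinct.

extract-max #1 returns 93:
  remove root 93; move last element 51 to root → [51, 90, 71, 53, 84, 47, 58, 33, 52]
  51 vs larger child 90 at index 1, swap → [90, 51, 71, 53, 84, 47, 58, 33, 52]
  51 vs larger child 84 at index 4, swap → [90, 84, 71, 53, 51, 47, 58, 33, 52]
extract-max #2 returns 90:
  remove root 90; move last element 52 to root → [52, 84, 71, 53, 51, 47, 58, 33]
  52 vs larger child 84 at index 1, swap → [84, 52, 71, 53, 51, 47, 58, 33]
  52 vs larger child 53 at index 3, swap → [84, 53, 71, 52, 51, 47, 58, 33]
extract-max #3 returns 84:
  remove root 84; move last element 33 to root → [33, 53, 71, 52, 51, 47, 58]
  33 vs larger child 71 at index 2, swap → [71, 53, 33, 52, 51, 47, 58]
  33 vs larger child 58 at index 6, swap → [71, 53, 58, 52, 51, 47, 33]
extract-max #4 returns 71:
  remove root 71; move last element 33 to root → [33, 53, 58, 52, 51, 47]
  33 vs larger child 58 at index 2, swap → [58, 53, 33, 52, 51, 47]
  33 vs only child 47 at index 5, swap → [58, 53, 47, 52, 51, 33]

[58, 53, 47, 52, 51, 33]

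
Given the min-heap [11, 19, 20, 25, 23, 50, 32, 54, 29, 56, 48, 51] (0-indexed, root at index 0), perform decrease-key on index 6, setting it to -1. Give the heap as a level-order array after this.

set index 6 from 32 to -1 → [11, 19, 20, 25, 23, 50, -1, 54, 29, 56, 48, 51]
-1 < parent 20 at index 2, swap → [11, 19, -1, 25, 23, 50, 20, 54, 29, 56, 48, 51]
-1 < parent 11 at index 0, swap → [-1, 19, 11, 25, 23, 50, 20, 54, 29, 56, 48, 51]

[-1, 19, 11, 25, 23, 50, 20, 54, 29, 56, 48, 51]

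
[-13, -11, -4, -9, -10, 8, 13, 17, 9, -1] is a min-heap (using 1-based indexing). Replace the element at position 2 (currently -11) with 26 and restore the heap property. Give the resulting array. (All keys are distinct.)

[-13, -10, -4, -9, -1, 8, 13, 17, 9, 26]

set index 2 from -11 to 26 → [-13, 26, -4, -9, -10, 8, 13, 17, 9, -1]
26 vs smaller child -10 at index 5, swap → [-13, -10, -4, -9, 26, 8, 13, 17, 9, -1]
26 vs only child -1 at index 10, swap → [-13, -10, -4, -9, -1, 8, 13, 17, 9, 26]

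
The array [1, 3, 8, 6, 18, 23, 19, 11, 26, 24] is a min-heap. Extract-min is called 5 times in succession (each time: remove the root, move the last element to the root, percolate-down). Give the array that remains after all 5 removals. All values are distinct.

[18, 23, 19, 24, 26]

extract-min #1 returns 1:
  remove root 1; move last element 24 to root → [24, 3, 8, 6, 18, 23, 19, 11, 26]
  24 vs smaller child 3 at index 1, swap → [3, 24, 8, 6, 18, 23, 19, 11, 26]
  24 vs smaller child 6 at index 3, swap → [3, 6, 8, 24, 18, 23, 19, 11, 26]
  24 vs smaller child 11 at index 7, swap → [3, 6, 8, 11, 18, 23, 19, 24, 26]
extract-min #2 returns 3:
  remove root 3; move last element 26 to root → [26, 6, 8, 11, 18, 23, 19, 24]
  26 vs smaller child 6 at index 1, swap → [6, 26, 8, 11, 18, 23, 19, 24]
  26 vs smaller child 11 at index 3, swap → [6, 11, 8, 26, 18, 23, 19, 24]
  26 vs only child 24 at index 7, swap → [6, 11, 8, 24, 18, 23, 19, 26]
extract-min #3 returns 6:
  remove root 6; move last element 26 to root → [26, 11, 8, 24, 18, 23, 19]
  26 vs smaller child 8 at index 2, swap → [8, 11, 26, 24, 18, 23, 19]
  26 vs smaller child 19 at index 6, swap → [8, 11, 19, 24, 18, 23, 26]
extract-min #4 returns 8:
  remove root 8; move last element 26 to root → [26, 11, 19, 24, 18, 23]
  26 vs smaller child 11 at index 1, swap → [11, 26, 19, 24, 18, 23]
  26 vs smaller child 18 at index 4, swap → [11, 18, 19, 24, 26, 23]
extract-min #5 returns 11:
  remove root 11; move last element 23 to root → [23, 18, 19, 24, 26]
  23 vs smaller child 18 at index 1, swap → [18, 23, 19, 24, 26]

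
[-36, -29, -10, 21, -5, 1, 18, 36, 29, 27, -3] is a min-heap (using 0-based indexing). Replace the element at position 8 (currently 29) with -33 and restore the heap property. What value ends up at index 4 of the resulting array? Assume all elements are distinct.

-5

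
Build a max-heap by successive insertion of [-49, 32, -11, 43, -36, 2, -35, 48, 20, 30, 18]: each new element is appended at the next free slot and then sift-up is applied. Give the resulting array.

Insert -49:
  append -49 at index 0 → [-49] (no swap needed)
Insert 32:
  append 32 at index 1 → [-49, 32]
  32 > parent -49 at index 0, swap → [32, -49]
Insert -11:
  append -11 at index 2 → [32, -49, -11] (no swap needed)
Insert 43:
  append 43 at index 3 → [32, -49, -11, 43]
  43 > parent -49 at index 1, swap → [32, 43, -11, -49]
  43 > parent 32 at index 0, swap → [43, 32, -11, -49]
Insert -36:
  append -36 at index 4 → [43, 32, -11, -49, -36] (no swap needed)
Insert 2:
  append 2 at index 5 → [43, 32, -11, -49, -36, 2]
  2 > parent -11 at index 2, swap → [43, 32, 2, -49, -36, -11]
Insert -35:
  append -35 at index 6 → [43, 32, 2, -49, -36, -11, -35] (no swap needed)
Insert 48:
  append 48 at index 7 → [43, 32, 2, -49, -36, -11, -35, 48]
  48 > parent -49 at index 3, swap → [43, 32, 2, 48, -36, -11, -35, -49]
  48 > parent 32 at index 1, swap → [43, 48, 2, 32, -36, -11, -35, -49]
  48 > parent 43 at index 0, swap → [48, 43, 2, 32, -36, -11, -35, -49]
Insert 20:
  append 20 at index 8 → [48, 43, 2, 32, -36, -11, -35, -49, 20] (no swap needed)
Insert 30:
  append 30 at index 9 → [48, 43, 2, 32, -36, -11, -35, -49, 20, 30]
  30 > parent -36 at index 4, swap → [48, 43, 2, 32, 30, -11, -35, -49, 20, -36]
Insert 18:
  append 18 at index 10 → [48, 43, 2, 32, 30, -11, -35, -49, 20, -36, 18] (no swap needed)

[48, 43, 2, 32, 30, -11, -35, -49, 20, -36, 18]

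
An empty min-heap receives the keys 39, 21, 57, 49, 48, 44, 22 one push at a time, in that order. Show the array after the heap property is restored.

[21, 39, 22, 49, 48, 57, 44]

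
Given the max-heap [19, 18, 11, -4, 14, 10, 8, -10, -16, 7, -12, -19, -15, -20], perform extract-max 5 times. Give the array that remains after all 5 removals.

[8, 7, -15, -4, -12, -19, -20, -10, -16]

extract-max #1 returns 19:
  remove root 19; move last element -20 to root → [-20, 18, 11, -4, 14, 10, 8, -10, -16, 7, -12, -19, -15]
  -20 vs larger child 18 at index 1, swap → [18, -20, 11, -4, 14, 10, 8, -10, -16, 7, -12, -19, -15]
  -20 vs larger child 14 at index 4, swap → [18, 14, 11, -4, -20, 10, 8, -10, -16, 7, -12, -19, -15]
  -20 vs larger child 7 at index 9, swap → [18, 14, 11, -4, 7, 10, 8, -10, -16, -20, -12, -19, -15]
extract-max #2 returns 18:
  remove root 18; move last element -15 to root → [-15, 14, 11, -4, 7, 10, 8, -10, -16, -20, -12, -19]
  -15 vs larger child 14 at index 1, swap → [14, -15, 11, -4, 7, 10, 8, -10, -16, -20, -12, -19]
  -15 vs larger child 7 at index 4, swap → [14, 7, 11, -4, -15, 10, 8, -10, -16, -20, -12, -19]
  -15 vs larger child -12 at index 10, swap → [14, 7, 11, -4, -12, 10, 8, -10, -16, -20, -15, -19]
extract-max #3 returns 14:
  remove root 14; move last element -19 to root → [-19, 7, 11, -4, -12, 10, 8, -10, -16, -20, -15]
  -19 vs larger child 11 at index 2, swap → [11, 7, -19, -4, -12, 10, 8, -10, -16, -20, -15]
  -19 vs larger child 10 at index 5, swap → [11, 7, 10, -4, -12, -19, 8, -10, -16, -20, -15]
extract-max #4 returns 11:
  remove root 11; move last element -15 to root → [-15, 7, 10, -4, -12, -19, 8, -10, -16, -20]
  -15 vs larger child 10 at index 2, swap → [10, 7, -15, -4, -12, -19, 8, -10, -16, -20]
  -15 vs larger child 8 at index 6, swap → [10, 7, 8, -4, -12, -19, -15, -10, -16, -20]
extract-max #5 returns 10:
  remove root 10; move last element -20 to root → [-20, 7, 8, -4, -12, -19, -15, -10, -16]
  -20 vs larger child 8 at index 2, swap → [8, 7, -20, -4, -12, -19, -15, -10, -16]
  -20 vs larger child -15 at index 6, swap → [8, 7, -15, -4, -12, -19, -20, -10, -16]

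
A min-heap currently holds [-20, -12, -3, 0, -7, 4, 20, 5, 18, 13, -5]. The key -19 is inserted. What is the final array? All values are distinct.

[-20, -12, -19, 0, -7, -3, 20, 5, 18, 13, -5, 4]

append -19 at index 11 → [-20, -12, -3, 0, -7, 4, 20, 5, 18, 13, -5, -19]
-19 < parent 4 at index 5, swap → [-20, -12, -3, 0, -7, -19, 20, 5, 18, 13, -5, 4]
-19 < parent -3 at index 2, swap → [-20, -12, -19, 0, -7, -3, 20, 5, 18, 13, -5, 4]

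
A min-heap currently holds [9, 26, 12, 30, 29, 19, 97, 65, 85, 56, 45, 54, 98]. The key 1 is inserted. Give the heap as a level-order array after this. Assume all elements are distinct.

[1, 26, 9, 30, 29, 19, 12, 65, 85, 56, 45, 54, 98, 97]

append 1 at index 13 → [9, 26, 12, 30, 29, 19, 97, 65, 85, 56, 45, 54, 98, 1]
1 < parent 97 at index 6, swap → [9, 26, 12, 30, 29, 19, 1, 65, 85, 56, 45, 54, 98, 97]
1 < parent 12 at index 2, swap → [9, 26, 1, 30, 29, 19, 12, 65, 85, 56, 45, 54, 98, 97]
1 < parent 9 at index 0, swap → [1, 26, 9, 30, 29, 19, 12, 65, 85, 56, 45, 54, 98, 97]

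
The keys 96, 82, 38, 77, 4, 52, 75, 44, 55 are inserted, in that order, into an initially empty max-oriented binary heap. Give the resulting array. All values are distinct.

[96, 82, 75, 77, 4, 38, 52, 44, 55]

Insert 96:
  append 96 at index 0 → [96] (no swap needed)
Insert 82:
  append 82 at index 1 → [96, 82] (no swap needed)
Insert 38:
  append 38 at index 2 → [96, 82, 38] (no swap needed)
Insert 77:
  append 77 at index 3 → [96, 82, 38, 77] (no swap needed)
Insert 4:
  append 4 at index 4 → [96, 82, 38, 77, 4] (no swap needed)
Insert 52:
  append 52 at index 5 → [96, 82, 38, 77, 4, 52]
  52 > parent 38 at index 2, swap → [96, 82, 52, 77, 4, 38]
Insert 75:
  append 75 at index 6 → [96, 82, 52, 77, 4, 38, 75]
  75 > parent 52 at index 2, swap → [96, 82, 75, 77, 4, 38, 52]
Insert 44:
  append 44 at index 7 → [96, 82, 75, 77, 4, 38, 52, 44] (no swap needed)
Insert 55:
  append 55 at index 8 → [96, 82, 75, 77, 4, 38, 52, 44, 55] (no swap needed)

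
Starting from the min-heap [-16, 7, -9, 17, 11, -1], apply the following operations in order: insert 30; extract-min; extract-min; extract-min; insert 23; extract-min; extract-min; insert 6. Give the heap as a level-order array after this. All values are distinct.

[6, 17, 30, 23]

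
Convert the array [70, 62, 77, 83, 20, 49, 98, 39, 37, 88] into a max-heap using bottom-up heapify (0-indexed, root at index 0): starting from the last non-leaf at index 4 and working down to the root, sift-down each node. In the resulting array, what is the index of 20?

9

sift down from index 4:
  20 vs only child 88 at index 9, swap → [70, 62, 77, 83, 88, 49, 98, 39, 37, 20]
sift down from index 3: already satisfies heap property
sift down from index 2:
  77 vs larger child 98 at index 6, swap → [70, 62, 98, 83, 88, 49, 77, 39, 37, 20]
sift down from index 1:
  62 vs larger child 88 at index 4, swap → [70, 88, 98, 83, 62, 49, 77, 39, 37, 20]
sift down from index 0:
  70 vs larger child 98 at index 2, swap → [98, 88, 70, 83, 62, 49, 77, 39, 37, 20]
  70 vs larger child 77 at index 6, swap → [98, 88, 77, 83, 62, 49, 70, 39, 37, 20]
resulting array: [98, 88, 77, 83, 62, 49, 70, 39, 37, 20]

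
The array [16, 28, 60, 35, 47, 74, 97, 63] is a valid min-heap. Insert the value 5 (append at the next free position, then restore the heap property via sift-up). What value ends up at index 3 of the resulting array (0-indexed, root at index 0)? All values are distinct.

28

append 5 at index 8 → [16, 28, 60, 35, 47, 74, 97, 63, 5]
5 < parent 35 at index 3, swap → [16, 28, 60, 5, 47, 74, 97, 63, 35]
5 < parent 28 at index 1, swap → [16, 5, 60, 28, 47, 74, 97, 63, 35]
5 < parent 16 at index 0, swap → [5, 16, 60, 28, 47, 74, 97, 63, 35]
resulting array: [5, 16, 60, 28, 47, 74, 97, 63, 35]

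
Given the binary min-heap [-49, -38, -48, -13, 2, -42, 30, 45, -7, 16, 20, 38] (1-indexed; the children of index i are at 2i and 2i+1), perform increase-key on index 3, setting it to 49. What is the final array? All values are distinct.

set index 3 from -48 to 49 → [-49, -38, 49, -13, 2, -42, 30, 45, -7, 16, 20, 38]
49 vs smaller child -42 at index 6, swap → [-49, -38, -42, -13, 2, 49, 30, 45, -7, 16, 20, 38]
49 vs only child 38 at index 12, swap → [-49, -38, -42, -13, 2, 38, 30, 45, -7, 16, 20, 49]

[-49, -38, -42, -13, 2, 38, 30, 45, -7, 16, 20, 49]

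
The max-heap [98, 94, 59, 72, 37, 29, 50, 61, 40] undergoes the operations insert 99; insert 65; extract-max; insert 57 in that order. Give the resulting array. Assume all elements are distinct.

[98, 94, 59, 72, 65, 29, 50, 61, 40, 37, 57]

insert 99:
  append 99 at index 9 → [98, 94, 59, 72, 37, 29, 50, 61, 40, 99]
  99 > parent 37 at index 4, swap → [98, 94, 59, 72, 99, 29, 50, 61, 40, 37]
  99 > parent 94 at index 1, swap → [98, 99, 59, 72, 94, 29, 50, 61, 40, 37]
  99 > parent 98 at index 0, swap → [99, 98, 59, 72, 94, 29, 50, 61, 40, 37]
insert 65:
  append 65 at index 10 → [99, 98, 59, 72, 94, 29, 50, 61, 40, 37, 65] (no swap needed)
extract-max → returns 99:
  remove root 99; move last element 65 to root → [65, 98, 59, 72, 94, 29, 50, 61, 40, 37]
  65 vs larger child 98 at index 1, swap → [98, 65, 59, 72, 94, 29, 50, 61, 40, 37]
  65 vs larger child 94 at index 4, swap → [98, 94, 59, 72, 65, 29, 50, 61, 40, 37]
insert 57:
  append 57 at index 10 → [98, 94, 59, 72, 65, 29, 50, 61, 40, 37, 57] (no swap needed)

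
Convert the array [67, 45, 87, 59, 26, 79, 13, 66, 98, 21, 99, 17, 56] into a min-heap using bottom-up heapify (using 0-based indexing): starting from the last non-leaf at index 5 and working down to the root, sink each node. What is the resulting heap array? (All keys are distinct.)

[13, 21, 17, 59, 26, 56, 87, 66, 98, 45, 99, 79, 67]

sift down from index 5:
  79 vs smaller child 17 at index 11, swap → [67, 45, 87, 59, 26, 17, 13, 66, 98, 21, 99, 79, 56]
sift down from index 4:
  26 vs smaller child 21 at index 9, swap → [67, 45, 87, 59, 21, 17, 13, 66, 98, 26, 99, 79, 56]
sift down from index 3: already satisfies heap property
sift down from index 2:
  87 vs smaller child 13 at index 6, swap → [67, 45, 13, 59, 21, 17, 87, 66, 98, 26, 99, 79, 56]
sift down from index 1:
  45 vs smaller child 21 at index 4, swap → [67, 21, 13, 59, 45, 17, 87, 66, 98, 26, 99, 79, 56]
  45 vs smaller child 26 at index 9, swap → [67, 21, 13, 59, 26, 17, 87, 66, 98, 45, 99, 79, 56]
sift down from index 0:
  67 vs smaller child 13 at index 2, swap → [13, 21, 67, 59, 26, 17, 87, 66, 98, 45, 99, 79, 56]
  67 vs smaller child 17 at index 5, swap → [13, 21, 17, 59, 26, 67, 87, 66, 98, 45, 99, 79, 56]
  67 vs smaller child 56 at index 12, swap → [13, 21, 17, 59, 26, 56, 87, 66, 98, 45, 99, 79, 67]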